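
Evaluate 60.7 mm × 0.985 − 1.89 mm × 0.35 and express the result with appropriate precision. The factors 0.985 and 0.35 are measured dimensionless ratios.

60.7 × 0.985 = 59.7895 → 59.8 mm (3 s.f., last digit at the 10^-1 place).
1.89 × 0.35 = 0.6615 → 0.66 mm (2 s.f., last digit at the 10^-2 place).
Difference: 59.128 mm; keep the coarser place, 10^-1.
Result: 59.1 mm.

59.1 mm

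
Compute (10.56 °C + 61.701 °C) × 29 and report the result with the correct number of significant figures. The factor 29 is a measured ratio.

10.56 °C + 61.701 °C = 72.261 °C; the sum is limited to 2 decimal places (4 s.f.).
Carrying full precision, 72.261 × 29 = 2095.569 °C; 29 has 2 s.f., so the result keeps min(4, 2) = 2 s.f.
Rounded to 2 significant figures: 2.1 × 10^3 °C.

2.1 × 10^3 °C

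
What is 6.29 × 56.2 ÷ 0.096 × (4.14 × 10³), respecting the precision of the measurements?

1.5 × 10⁷

6.29 × 56.2 ÷ 0.096 × (4.14 × 10³) = 15244601.25
Multiplication/division keeps the fewest significant figures: 6.29 → 3 s.f., 56.2 → 3 s.f., 0.096 → 2 s.f., 4.14 × 10³ → 3 s.f.; limit is 2.
Rounded to 2 significant figures: 1.5 × 10⁷.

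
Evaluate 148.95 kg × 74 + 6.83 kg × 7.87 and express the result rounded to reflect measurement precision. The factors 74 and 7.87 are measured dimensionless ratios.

148.95 × 74 = 11022.3 → 1.1 × 10^4 kg (2 s.f., last digit at the 10^3 place).
6.83 × 7.87 = 53.7521 → 53.8 kg (3 s.f., last digit at the 10^-1 place).
Sum: 11076.0521 kg; keep the coarser place, 10^3.
Result: 1.1 × 10^4 kg.

1.1 × 10^4 kg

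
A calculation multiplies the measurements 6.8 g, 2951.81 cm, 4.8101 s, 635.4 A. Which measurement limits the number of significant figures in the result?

6.8 g → 2 s.f.; 2951.81 cm → 6 s.f.; 4.8101 s → 5 s.f.; 635.4 A → 4 s.f.
The fewest is 2 significant figures, from 6.8 g.

6.8 g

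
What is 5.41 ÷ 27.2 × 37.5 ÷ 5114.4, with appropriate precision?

5.41 ÷ 27.2 × 37.5 ÷ 5114.4 = 0.00145836064952…
Multiplication/division keeps the fewest significant figures: 5.41 → 3 s.f., 27.2 → 3 s.f., 37.5 → 3 s.f., 5114.4 → 5 s.f.; limit is 3.
Rounded to 3 significant figures: 0.00146.

0.00146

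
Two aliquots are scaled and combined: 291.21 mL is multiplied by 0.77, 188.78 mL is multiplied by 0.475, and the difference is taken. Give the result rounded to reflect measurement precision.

291.21 × 0.77 = 224.2317 → 2.2 × 10² mL (2 s.f., last digit at the 10^1 place).
188.78 × 0.475 = 89.6705 → 89.7 mL (3 s.f., last digit at the 10^-1 place).
Difference: 134.5612 mL; keep the coarser place, 10^1.
Result: 1.3 × 10² mL.

1.3 × 10² mL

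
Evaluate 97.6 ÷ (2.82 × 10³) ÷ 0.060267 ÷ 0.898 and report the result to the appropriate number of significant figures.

97.6 ÷ (2.82 × 10³) ÷ 0.060267 ÷ 0.898 = 0.63950625873…
Multiplication/division keeps the fewest significant figures: 97.6 → 3 s.f., 2.82 × 10³ → 3 s.f., 0.060267 → 5 s.f., 0.898 → 3 s.f.; limit is 3.
Rounded to 3 significant figures: 0.640.

0.640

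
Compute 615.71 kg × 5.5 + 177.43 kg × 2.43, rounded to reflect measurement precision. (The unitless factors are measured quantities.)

615.71 × 5.5 = 3386.405 → 3.4 × 10^3 kg (2 s.f., last digit at the 10^2 place).
177.43 × 2.43 = 431.1549 → 431 kg (3 s.f., last digit at the 10^0 place).
Sum: 3817.5599 kg; keep the coarser place, 10^2.
Result: 3.8 × 10^3 kg.

3.8 × 10^3 kg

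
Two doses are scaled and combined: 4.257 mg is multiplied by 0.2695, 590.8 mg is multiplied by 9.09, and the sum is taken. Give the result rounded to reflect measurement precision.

5.37 × 10³ mg

4.257 × 0.2695 = 1.1472615 → 1.147 mg (4 s.f., last digit at the 10^-3 place).
590.8 × 9.09 = 5370.372 → 5.37 × 10³ mg (3 s.f., last digit at the 10^1 place).
Sum: 5371.5192615 mg; keep the coarser place, 10^1.
Result: 5.37 × 10³ mg.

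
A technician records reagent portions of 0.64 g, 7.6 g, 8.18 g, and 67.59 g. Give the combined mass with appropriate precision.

84.0 g

0.64 g + 7.6 g + 8.18 g + 67.59 g = 84.01 g.
Addition/subtraction keeps the fewest decimal places: 0.64 → 2 decimal places, 7.6 → 1 decimal place, 8.18 → 2 decimal places, 67.59 → 2 decimal places; limit is 1.
Rounded to 1 decimal place: 84.0 g.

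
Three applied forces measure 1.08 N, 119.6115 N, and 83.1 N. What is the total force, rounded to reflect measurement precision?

1.08 N + 119.6115 N + 83.1 N = 203.7915 N.
Addition/subtraction keeps the fewest decimal places: 1.08 → 2 decimal places, 119.6115 → 4 decimal places, 83.1 → 1 decimal place; limit is 1.
Rounded to 1 decimal place: 203.8 N.

203.8 N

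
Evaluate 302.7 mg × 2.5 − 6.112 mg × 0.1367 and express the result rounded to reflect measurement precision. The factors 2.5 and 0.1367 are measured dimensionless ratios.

302.7 × 2.5 = 756.75 → 7.6 × 10² mg (2 s.f., last digit at the 10^1 place).
6.112 × 0.1367 = 0.8355104 → 0.8355 mg (4 s.f., last digit at the 10^-4 place).
Difference: 755.9144896 mg; keep the coarser place, 10^1.
Result: 7.6 × 10² mg.

7.6 × 10² mg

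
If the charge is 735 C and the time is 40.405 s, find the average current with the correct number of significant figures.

average current = 735 C ÷ 40.405 s = 18.1908179681… A.
735 has 3 significant figures; 40.405 has 5.
Division/multiplication keeps the fewest: 3 significant figures.
Rounded: 18.2 A.

18.2 A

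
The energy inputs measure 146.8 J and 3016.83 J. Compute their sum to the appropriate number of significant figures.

3163.6 J

146.8 J + 3016.83 J = 3163.63 J.
Addition/subtraction keeps the fewest decimal places: 146.8 → 1 decimal place, 3016.83 → 2 decimal places; limit is 1.
Rounded to 1 decimal place: 3163.6 J.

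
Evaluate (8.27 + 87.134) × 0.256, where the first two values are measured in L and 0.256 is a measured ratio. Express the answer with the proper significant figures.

24.4 L

8.27 L + 87.134 L = 95.404 L; the sum is limited to 2 decimal places (4 s.f.).
Carrying full precision, 95.404 × 0.256 = 24.423424 L; 0.256 has 3 s.f., so the result keeps min(4, 3) = 3 s.f.
Rounded to 3 significant figures: 24.4 L.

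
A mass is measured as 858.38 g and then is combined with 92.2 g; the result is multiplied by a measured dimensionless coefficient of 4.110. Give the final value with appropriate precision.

3907 g

858.38 g + 92.2 g = 950.58 g; the sum is limited to 1 decimal place (4 s.f.).
Carrying full precision, 950.58 × 4.110 = 3906.8838 g; 4.110 has 4 s.f., so the result keeps min(4, 4) = 4 s.f.
Rounded to 4 significant figures: 3907 g.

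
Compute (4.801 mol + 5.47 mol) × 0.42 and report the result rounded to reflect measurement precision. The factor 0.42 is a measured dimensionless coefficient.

4.3 mol

4.801 mol + 5.47 mol = 10.271 mol; the sum is limited to 2 decimal places (4 s.f.).
Carrying full precision, 10.271 × 0.42 = 4.31382 mol; 0.42 has 2 s.f., so the result keeps min(4, 2) = 2 s.f.
Rounded to 2 significant figures: 4.3 mol.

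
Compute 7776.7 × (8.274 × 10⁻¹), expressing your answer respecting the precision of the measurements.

6434

7776.7 × (8.274 × 10⁻¹) = 6434.44158
Multiplication/division keeps the fewest significant figures: 7776.7 → 5 s.f., 8.274 × 10⁻¹ → 4 s.f.; limit is 4.
Rounded to 4 significant figures: 6434.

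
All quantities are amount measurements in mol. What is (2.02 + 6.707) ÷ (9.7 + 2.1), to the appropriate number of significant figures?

2.02 + 6.707 = 8.727, limited to 2 d.p. → 3 s.f.; 9.7 + 2.1 = 11.8, limited to 1 d.p. → 3 s.f.
Carrying full precision, 8.727 ÷ 11.8 = 0.739576271186…; keep min(3, 3) = 3 s.f.
Rounded to 3 significant figures: 0.740.

0.740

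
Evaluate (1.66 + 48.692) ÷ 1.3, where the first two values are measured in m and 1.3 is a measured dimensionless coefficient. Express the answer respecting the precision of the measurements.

39 m

1.66 m + 48.692 m = 50.352 m; the sum is limited to 2 decimal places (4 s.f.).
Carrying full precision, 50.352 ÷ 1.3 = 38.7323076923… m; 1.3 has 2 s.f., so the result keeps min(4, 2) = 2 s.f.
Rounded to 2 significant figures: 39 m.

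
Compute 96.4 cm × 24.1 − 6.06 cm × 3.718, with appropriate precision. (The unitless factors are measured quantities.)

96.4 × 24.1 = 2323.24 → 2.32 × 10^3 cm (3 s.f., last digit at the 10^1 place).
6.06 × 3.718 = 22.53108 → 22.5 cm (3 s.f., last digit at the 10^-1 place).
Difference: 2300.70892 cm; keep the coarser place, 10^1.
Result: 2.30 × 10^3 cm.

2.30 × 10^3 cm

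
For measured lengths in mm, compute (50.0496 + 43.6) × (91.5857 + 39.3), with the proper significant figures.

50.0496 + 43.6 = 93.6496, limited to 1 d.p. → 3 s.f.; 91.5857 + 39.3 = 130.8857, limited to 1 d.p. → 4 s.f.
Carrying full precision, 93.6496 × 130.8857 = 12257.3934507…; keep min(3, 4) = 3 s.f.
Rounded to 3 significant figures: 1.23 × 10^4 mm².

1.23 × 10^4 mm²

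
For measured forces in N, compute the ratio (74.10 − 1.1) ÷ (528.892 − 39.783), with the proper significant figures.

0.149

74.10 − 1.1 = 73.00, limited to 1 d.p. → 3 s.f.; 528.892 − 39.783 = 489.109, limited to 3 d.p. → 6 s.f.
Carrying full precision, 73.00 ÷ 489.109 = 0.149250984954…; keep min(3, 6) = 3 s.f.
Rounded to 3 significant figures: 0.149.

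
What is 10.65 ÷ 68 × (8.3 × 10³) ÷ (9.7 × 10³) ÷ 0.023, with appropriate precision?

5.8

10.65 ÷ 68 × (8.3 × 10³) ÷ (9.7 × 10³) ÷ 0.023 = 5.826653835…
Multiplication/division keeps the fewest significant figures: 10.65 → 4 s.f., 68 → 2 s.f., 8.3 × 10³ → 2 s.f., 9.7 × 10³ → 2 s.f., 0.023 → 2 s.f.; limit is 2.
Rounded to 2 significant figures: 5.8.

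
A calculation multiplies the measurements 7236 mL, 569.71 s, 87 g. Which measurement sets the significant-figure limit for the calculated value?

87 g

7236 mL → 4 s.f.; 569.71 s → 5 s.f.; 87 g → 2 s.f.
The fewest is 2 significant figures, from 87 g.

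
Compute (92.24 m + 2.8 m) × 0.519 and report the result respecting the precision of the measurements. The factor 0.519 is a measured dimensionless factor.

49.3 m

92.24 m + 2.8 m = 95.04 m; the sum is limited to 1 decimal place (3 s.f.).
Carrying full precision, 95.04 × 0.519 = 49.32576 m; 0.519 has 3 s.f., so the result keeps min(3, 3) = 3 s.f.
Rounded to 3 significant figures: 49.3 m.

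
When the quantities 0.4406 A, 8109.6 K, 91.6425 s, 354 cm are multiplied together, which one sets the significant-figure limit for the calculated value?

354 cm

0.4406 A → 4 s.f.; 8109.6 K → 5 s.f.; 91.6425 s → 6 s.f.; 354 cm → 3 s.f.
The fewest is 3 significant figures, from 354 cm.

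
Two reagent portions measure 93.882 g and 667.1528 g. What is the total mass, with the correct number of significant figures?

93.882 g + 667.1528 g = 761.0348 g.
Addition/subtraction keeps the fewest decimal places: 93.882 → 3 decimal places, 667.1528 → 4 decimal places; limit is 3.
Rounded to 3 decimal places: 761.035 g.

761.035 g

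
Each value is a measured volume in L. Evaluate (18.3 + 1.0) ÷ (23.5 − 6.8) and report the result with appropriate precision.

18.3 + 1.0 = 19.3, limited to 1 d.p. → 3 s.f.; 23.5 − 6.8 = 16.7, limited to 1 d.p. → 3 s.f.
Carrying full precision, 19.3 ÷ 16.7 = 1.15568862275…; keep min(3, 3) = 3 s.f.
Rounded to 3 significant figures: 1.16.

1.16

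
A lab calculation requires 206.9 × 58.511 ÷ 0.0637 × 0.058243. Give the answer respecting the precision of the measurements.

206.9 × 58.511 ÷ 0.0637 × 0.058243 = 11068.8452464…
Multiplication/division keeps the fewest significant figures: 206.9 → 4 s.f., 58.511 → 5 s.f., 0.0637 → 3 s.f., 0.058243 → 5 s.f.; limit is 3.
Rounded to 3 significant figures: 1.11 × 10⁴.

1.11 × 10⁴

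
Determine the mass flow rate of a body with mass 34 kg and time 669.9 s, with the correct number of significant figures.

mass flow rate = 34 kg ÷ 669.9 s = 0.0507538438573… kg/s.
34 has 2 significant figures; 669.9 has 4.
Division/multiplication keeps the fewest: 2 significant figures.
Rounded: 0.051 kg/s.

0.051 kg/s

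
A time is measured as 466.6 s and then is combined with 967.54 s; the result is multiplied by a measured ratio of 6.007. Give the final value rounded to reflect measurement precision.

8615 s

466.6 s + 967.54 s = 1434.14 s; the sum is limited to 1 decimal place (5 s.f.).
Carrying full precision, 1434.14 × 6.007 = 8614.87898 s; 6.007 has 4 s.f., so the result keeps min(5, 4) = 4 s.f.
Rounded to 4 significant figures: 8615 s.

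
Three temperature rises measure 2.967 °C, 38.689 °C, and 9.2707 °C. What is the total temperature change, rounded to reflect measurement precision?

50.927 °C

2.967 °C + 38.689 °C + 9.2707 °C = 50.9267 °C.
Addition/subtraction keeps the fewest decimal places: 2.967 → 3 decimal places, 38.689 → 3 decimal places, 9.2707 → 4 decimal places; limit is 3.
Rounded to 3 decimal places: 50.927 °C.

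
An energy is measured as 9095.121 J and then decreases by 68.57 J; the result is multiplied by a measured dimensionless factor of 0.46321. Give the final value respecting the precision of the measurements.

9095.121 J − 68.57 J = 9026.551 J; the difference is limited to 2 decimal places (6 s.f.).
Carrying full precision, 9026.551 × 0.46321 = 4181.18868871 J; 0.46321 has 5 s.f., so the result keeps min(6, 5) = 5 s.f.
Rounded to 5 significant figures: 4181.2 J.

4181.2 J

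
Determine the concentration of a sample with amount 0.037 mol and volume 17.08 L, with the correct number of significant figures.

0.0022 mol/L

concentration = 0.037 mol ÷ 17.08 L = 0.0021662763466… mol/L.
0.037 has 2 significant figures; 17.08 has 4.
Division/multiplication keeps the fewest: 2 significant figures.
Rounded: 0.0022 mol/L.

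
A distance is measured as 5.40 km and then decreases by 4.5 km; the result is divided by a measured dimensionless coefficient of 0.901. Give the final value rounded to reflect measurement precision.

1 km

5.40 km − 4.5 km = 0.90 km; the difference is limited to 1 decimal place (1 s.f.).
Carrying full precision, 0.90 ÷ 0.901 = 0.998890122087… km; 0.901 has 3 s.f., so the result keeps min(1, 3) = 1 s.f.
Rounded to 1 significant figure: 1 km.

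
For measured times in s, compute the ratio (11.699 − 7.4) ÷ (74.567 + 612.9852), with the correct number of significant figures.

11.699 − 7.4 = 4.299, limited to 1 d.p. → 2 s.f.; 74.567 + 612.9852 = 687.5522, limited to 3 d.p. → 6 s.f.
Carrying full precision, 4.299 ÷ 687.5522 = 0.006252616165…; keep min(2, 6) = 2 s.f.
Rounded to 2 significant figures: 0.0063.

0.0063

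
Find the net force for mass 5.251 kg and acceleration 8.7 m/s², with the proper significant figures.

46 N

net force = 5.251 kg × 8.7 m/s² = 45.6837 N.
5.251 has 4 significant figures; 8.7 has 2.
Division/multiplication keeps the fewest: 2 significant figures.
Rounded: 46 N.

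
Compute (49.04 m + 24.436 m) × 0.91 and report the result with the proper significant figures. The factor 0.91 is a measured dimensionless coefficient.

49.04 m + 24.436 m = 73.476 m; the sum is limited to 2 decimal places (4 s.f.).
Carrying full precision, 73.476 × 0.91 = 66.86316 m; 0.91 has 2 s.f., so the result keeps min(4, 2) = 2 s.f.
Rounded to 2 significant figures: 67 m.

67 m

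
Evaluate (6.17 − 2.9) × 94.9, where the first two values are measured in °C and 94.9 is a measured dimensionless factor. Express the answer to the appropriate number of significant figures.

6.17 °C − 2.9 °C = 3.27 °C; the difference is limited to 1 decimal place (2 s.f.).
Carrying full precision, 3.27 × 94.9 = 310.323 °C; 94.9 has 3 s.f., so the result keeps min(2, 3) = 2 s.f.
Rounded to 2 significant figures: 3.1 × 10^2 °C.

3.1 × 10^2 °C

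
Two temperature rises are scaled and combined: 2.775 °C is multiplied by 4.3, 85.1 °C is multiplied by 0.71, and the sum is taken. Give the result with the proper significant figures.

72 °C

2.775 × 4.3 = 11.9325 → 12 °C (2 s.f., last digit at the 10^0 place).
85.1 × 0.71 = 60.421 → 6.0 × 10^1 °C (2 s.f., last digit at the 10^0 place).
Sum: 72.3535 °C; keep the coarser place, 10^0.
Result: 72 °C.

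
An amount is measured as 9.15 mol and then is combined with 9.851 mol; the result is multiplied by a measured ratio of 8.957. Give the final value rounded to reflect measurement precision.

9.15 mol + 9.851 mol = 19.001 mol; the sum is limited to 2 decimal places (4 s.f.).
Carrying full precision, 19.001 × 8.957 = 170.191957 mol; 8.957 has 4 s.f., so the result keeps min(4, 4) = 4 s.f.
Rounded to 4 significant figures: 170.2 mol.

170.2 mol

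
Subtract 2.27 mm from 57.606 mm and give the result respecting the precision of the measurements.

55.34 mm

57.606 mm − 2.27 mm = 55.336 mm.
Addition/subtraction keeps the fewest decimal places: 57.606 → 3 decimal places, 2.27 → 2 decimal places; limit is 2.
Rounded to 2 decimal places: 55.34 mm.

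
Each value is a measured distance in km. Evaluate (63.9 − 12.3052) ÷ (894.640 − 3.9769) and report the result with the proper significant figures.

0.0579

63.9 − 12.3052 = 51.5948, limited to 1 d.p. → 3 s.f.; 894.640 − 3.9769 = 890.6631, limited to 3 d.p. → 6 s.f.
Carrying full precision, 51.5948 ÷ 890.6631 = 0.0579285253874…; keep min(3, 6) = 3 s.f.
Rounded to 3 significant figures: 0.0579.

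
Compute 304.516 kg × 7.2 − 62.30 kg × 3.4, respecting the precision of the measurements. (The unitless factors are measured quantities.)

2.0 × 10³ kg

304.516 × 7.2 = 2192.5152 → 2.2 × 10³ kg (2 s.f., last digit at the 10^2 place).
62.30 × 3.4 = 211.82 → 2.1 × 10² kg (2 s.f., last digit at the 10^1 place).
Difference: 1980.6952 kg; keep the coarser place, 10^2.
Result: 2.0 × 10³ kg.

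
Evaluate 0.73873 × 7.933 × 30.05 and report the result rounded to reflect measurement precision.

0.73873 × 7.933 × 30.05 = 176.103369954…
Multiplication/division keeps the fewest significant figures: 0.73873 → 5 s.f., 7.933 → 4 s.f., 30.05 → 4 s.f.; limit is 4.
Rounded to 4 significant figures: 176.1.

176.1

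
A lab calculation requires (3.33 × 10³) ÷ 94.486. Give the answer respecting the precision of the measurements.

(3.33 × 10³) ÷ 94.486 = 35.2433164702…
Multiplication/division keeps the fewest significant figures: 3.33 × 10³ → 3 s.f., 94.486 → 5 s.f.; limit is 3.
Rounded to 3 significant figures: 35.2.

35.2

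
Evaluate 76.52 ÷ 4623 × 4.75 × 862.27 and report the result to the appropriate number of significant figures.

76.52 ÷ 4623 × 4.75 × 862.27 = 67.7934840796…
Multiplication/division keeps the fewest significant figures: 76.52 → 4 s.f., 4623 → 4 s.f., 4.75 → 3 s.f., 862.27 → 5 s.f.; limit is 3.
Rounded to 3 significant figures: 67.8.

67.8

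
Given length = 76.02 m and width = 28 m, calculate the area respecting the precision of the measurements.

area = 76.02 m × 28 m = 2128.56 m².
76.02 has 4 significant figures; 28 has 2.
Division/multiplication keeps the fewest: 2 significant figures.
Rounded: 2.1 × 10^3 m².

2.1 × 10^3 m²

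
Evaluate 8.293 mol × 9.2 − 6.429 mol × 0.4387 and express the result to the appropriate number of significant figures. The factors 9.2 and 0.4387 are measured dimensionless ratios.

8.293 × 9.2 = 76.2956 → 76 mol (2 s.f., last digit at the 10^0 place).
6.429 × 0.4387 = 2.8204023 → 2.820 mol (4 s.f., last digit at the 10^-3 place).
Difference: 73.4751977 mol; keep the coarser place, 10^0.
Result: 73 mol.

73 mol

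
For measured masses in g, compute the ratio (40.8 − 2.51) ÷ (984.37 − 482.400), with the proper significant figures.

0.0763

40.8 − 2.51 = 38.29, limited to 1 d.p. → 3 s.f.; 984.37 − 482.400 = 501.970, limited to 2 d.p. → 5 s.f.
Carrying full precision, 38.29 ÷ 501.970 = 0.0762794589318…; keep min(3, 5) = 3 s.f.
Rounded to 3 significant figures: 0.0763.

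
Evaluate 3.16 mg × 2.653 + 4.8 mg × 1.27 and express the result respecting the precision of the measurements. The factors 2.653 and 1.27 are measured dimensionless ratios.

14.5 mg

3.16 × 2.653 = 8.38348 → 8.38 mg (3 s.f., last digit at the 10^-2 place).
4.8 × 1.27 = 6.096 → 6.1 mg (2 s.f., last digit at the 10^-1 place).
Sum: 14.47948 mg; keep the coarser place, 10^-1.
Result: 14.5 mg.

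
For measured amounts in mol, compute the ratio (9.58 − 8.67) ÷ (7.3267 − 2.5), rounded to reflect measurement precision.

0.19

9.58 − 8.67 = 0.91, limited to 2 d.p. → 2 s.f.; 7.3267 − 2.5 = 4.8267, limited to 1 d.p. → 2 s.f.
Carrying full precision, 0.91 ÷ 4.8267 = 0.188534609568…; keep min(2, 2) = 2 s.f.
Rounded to 2 significant figures: 0.19.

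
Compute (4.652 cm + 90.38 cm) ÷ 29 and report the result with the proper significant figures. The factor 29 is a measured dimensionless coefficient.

3.3 cm

4.652 cm + 90.38 cm = 95.032 cm; the sum is limited to 2 decimal places (4 s.f.).
Carrying full precision, 95.032 ÷ 29 = 3.27696551724… cm; 29 has 2 s.f., so the result keeps min(4, 2) = 2 s.f.
Rounded to 2 significant figures: 3.3 cm.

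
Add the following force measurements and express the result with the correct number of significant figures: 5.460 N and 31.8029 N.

37.263 N

5.460 N + 31.8029 N = 37.2629 N.
Addition/subtraction keeps the fewest decimal places: 5.460 → 3 decimal places, 31.8029 → 4 decimal places; limit is 3.
Rounded to 3 decimal places: 37.263 N.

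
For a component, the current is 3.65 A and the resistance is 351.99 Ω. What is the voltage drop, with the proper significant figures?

voltage drop = 3.65 A × 351.99 Ω = 1284.7635 V.
3.65 has 3 significant figures; 351.99 has 5.
Division/multiplication keeps the fewest: 3 significant figures.
Rounded: 1.28 × 10³ V.

1.28 × 10³ V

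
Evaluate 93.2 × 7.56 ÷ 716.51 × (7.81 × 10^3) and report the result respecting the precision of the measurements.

93.2 × 7.56 ÷ 716.51 × (7.81 × 10^3) = 7680.09311803…
Multiplication/division keeps the fewest significant figures: 93.2 → 3 s.f., 7.56 → 3 s.f., 716.51 → 5 s.f., 7.81 × 10^3 → 3 s.f.; limit is 3.
Rounded to 3 significant figures: 7.68 × 10^3.

7.68 × 10^3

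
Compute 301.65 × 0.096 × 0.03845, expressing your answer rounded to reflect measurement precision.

301.65 × 0.096 × 0.03845 = 1.11345048
Multiplication/division keeps the fewest significant figures: 301.65 → 5 s.f., 0.096 → 2 s.f., 0.03845 → 4 s.f.; limit is 2.
Rounded to 2 significant figures: 1.1.

1.1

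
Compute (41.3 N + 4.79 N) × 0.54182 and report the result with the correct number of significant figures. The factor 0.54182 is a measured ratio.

41.3 N + 4.79 N = 46.09 N; the sum is limited to 1 decimal place (3 s.f.).
Carrying full precision, 46.09 × 0.54182 = 24.9724838 N; 0.54182 has 5 s.f., so the result keeps min(3, 5) = 3 s.f.
Rounded to 3 significant figures: 25.0 N.

25.0 N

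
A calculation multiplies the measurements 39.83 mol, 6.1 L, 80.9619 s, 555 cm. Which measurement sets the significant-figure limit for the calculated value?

6.1 L

39.83 mol → 4 s.f.; 6.1 L → 2 s.f.; 80.9619 s → 6 s.f.; 555 cm → 3 s.f.
The fewest is 2 significant figures, from 6.1 L.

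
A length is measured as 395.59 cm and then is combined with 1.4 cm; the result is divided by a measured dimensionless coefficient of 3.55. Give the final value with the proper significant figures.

112 cm

395.59 cm + 1.4 cm = 396.99 cm; the sum is limited to 1 decimal place (4 s.f.).
Carrying full precision, 396.99 ÷ 3.55 = 111.828169014… cm; 3.55 has 3 s.f., so the result keeps min(4, 3) = 3 s.f.
Rounded to 3 significant figures: 112 cm.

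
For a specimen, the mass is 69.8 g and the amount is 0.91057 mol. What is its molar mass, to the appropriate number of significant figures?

molar mass = 69.8 g ÷ 0.91057 mol = 76.6552818564… g/mol.
69.8 has 3 significant figures; 0.91057 has 5.
Division/multiplication keeps the fewest: 3 significant figures.
Rounded: 76.7 g/mol.

76.7 g/mol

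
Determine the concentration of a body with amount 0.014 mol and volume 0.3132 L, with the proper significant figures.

0.045 mol/L

concentration = 0.014 mol ÷ 0.3132 L = 0.0446998722861… mol/L.
0.014 has 2 significant figures; 0.3132 has 4.
Division/multiplication keeps the fewest: 2 significant figures.
Rounded: 0.045 mol/L.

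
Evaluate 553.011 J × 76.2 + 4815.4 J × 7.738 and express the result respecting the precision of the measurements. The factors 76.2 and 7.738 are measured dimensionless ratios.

7.94 × 10^4 J

553.011 × 76.2 = 42139.4382 → 4.21 × 10^4 J (3 s.f., last digit at the 10^2 place).
4815.4 × 7.738 = 37261.5652 → 3.726 × 10^4 J (4 s.f., last digit at the 10^1 place).
Sum: 79401.0034 J; keep the coarser place, 10^2.
Result: 7.94 × 10^4 J.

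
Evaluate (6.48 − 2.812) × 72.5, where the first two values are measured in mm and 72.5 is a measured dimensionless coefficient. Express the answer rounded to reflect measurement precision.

6.48 mm − 2.812 mm = 3.668 mm; the difference is limited to 2 decimal places (3 s.f.).
Carrying full precision, 3.668 × 72.5 = 265.93 mm; 72.5 has 3 s.f., so the result keeps min(3, 3) = 3 s.f.
Rounded to 3 significant figures: 266 mm.

266 mm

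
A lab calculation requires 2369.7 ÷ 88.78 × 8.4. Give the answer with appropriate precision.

2.2 × 10²

2369.7 ÷ 88.78 × 8.4 = 224.211308853…
Multiplication/division keeps the fewest significant figures: 2369.7 → 5 s.f., 88.78 → 4 s.f., 8.4 → 2 s.f.; limit is 2.
Rounded to 2 significant figures: 2.2 × 10².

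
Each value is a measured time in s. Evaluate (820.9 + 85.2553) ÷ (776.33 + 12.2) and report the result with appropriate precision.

1.149

820.9 + 85.2553 = 906.1553, limited to 1 d.p. → 4 s.f.; 776.33 + 12.2 = 788.53, limited to 1 d.p. → 4 s.f.
Carrying full precision, 906.1553 ÷ 788.53 = 1.14917035496…; keep min(4, 4) = 4 s.f.
Rounded to 4 significant figures: 1.149.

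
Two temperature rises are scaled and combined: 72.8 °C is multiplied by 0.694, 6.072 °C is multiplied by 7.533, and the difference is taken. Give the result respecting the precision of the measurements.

4.8 °C

72.8 × 0.694 = 50.5232 → 50.5 °C (3 s.f., last digit at the 10^-1 place).
6.072 × 7.533 = 45.740376 → 45.74 °C (4 s.f., last digit at the 10^-2 place).
Difference: 4.782824 °C; keep the coarser place, 10^-1.
Result: 4.8 °C.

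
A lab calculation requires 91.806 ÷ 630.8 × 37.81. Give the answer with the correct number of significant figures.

5.503

91.806 ÷ 630.8 × 37.81 = 5.50282951807…
Multiplication/division keeps the fewest significant figures: 91.806 → 5 s.f., 630.8 → 4 s.f., 37.81 → 4 s.f.; limit is 4.
Rounded to 4 significant figures: 5.503.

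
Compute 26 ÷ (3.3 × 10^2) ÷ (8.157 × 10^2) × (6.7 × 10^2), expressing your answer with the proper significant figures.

0.065

26 ÷ (3.3 × 10^2) ÷ (8.157 × 10^2) × (6.7 × 10^2) = 0.0647148201396…
Multiplication/division keeps the fewest significant figures: 26 → 2 s.f., 3.3 × 10^2 → 2 s.f., 8.157 × 10^2 → 4 s.f., 6.7 × 10^2 → 2 s.f.; limit is 2.
Rounded to 2 significant figures: 0.065.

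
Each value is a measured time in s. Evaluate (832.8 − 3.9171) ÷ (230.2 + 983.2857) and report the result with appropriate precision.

0.6831

832.8 − 3.9171 = 828.8829, limited to 1 d.p. → 4 s.f.; 230.2 + 983.2857 = 1213.4857, limited to 1 d.p. → 5 s.f.
Carrying full precision, 828.8829 ÷ 1213.4857 = 0.683059470746…; keep min(4, 5) = 4 s.f.
Rounded to 4 significant figures: 0.6831.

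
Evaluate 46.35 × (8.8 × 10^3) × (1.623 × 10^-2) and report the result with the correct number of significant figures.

6.6 × 10^3

46.35 × (8.8 × 10^3) × (1.623 × 10^-2) = 6619.8924
Multiplication/division keeps the fewest significant figures: 46.35 → 4 s.f., 8.8 × 10^3 → 2 s.f., 1.623 × 10^-2 → 4 s.f.; limit is 2.
Rounded to 2 significant figures: 6.6 × 10^3.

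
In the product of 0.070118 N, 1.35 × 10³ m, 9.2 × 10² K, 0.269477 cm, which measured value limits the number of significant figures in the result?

9.2 × 10² K

0.070118 N → 5 s.f.; 1.35 × 10³ m → 3 s.f.; 9.2 × 10² K → 2 s.f.; 0.269477 cm → 6 s.f.
The fewest is 2 significant figures, from 9.2 × 10² K.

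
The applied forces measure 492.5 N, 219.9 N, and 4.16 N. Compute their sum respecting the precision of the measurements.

716.6 N

492.5 N + 219.9 N + 4.16 N = 716.56 N.
Addition/subtraction keeps the fewest decimal places: 492.5 → 1 decimal place, 219.9 → 1 decimal place, 4.16 → 2 decimal places; limit is 1.
Rounded to 1 decimal place: 716.6 N.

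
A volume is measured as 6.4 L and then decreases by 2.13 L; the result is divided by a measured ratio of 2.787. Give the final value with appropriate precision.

1.5 L

6.4 L − 2.13 L = 4.27 L; the difference is limited to 1 decimal place (2 s.f.).
Carrying full precision, 4.27 ÷ 2.787 = 1.53211338357… L; 2.787 has 4 s.f., so the result keeps min(2, 4) = 2 s.f.
Rounded to 2 significant figures: 1.5 L.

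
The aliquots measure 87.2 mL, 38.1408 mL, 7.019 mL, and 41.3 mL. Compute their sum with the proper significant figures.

87.2 mL + 38.1408 mL + 7.019 mL + 41.3 mL = 173.6598 mL.
Addition/subtraction keeps the fewest decimal places: 87.2 → 1 decimal place, 38.1408 → 4 decimal places, 7.019 → 3 decimal places, 41.3 → 1 decimal place; limit is 1.
Rounded to 1 decimal place: 173.7 mL.

173.7 mL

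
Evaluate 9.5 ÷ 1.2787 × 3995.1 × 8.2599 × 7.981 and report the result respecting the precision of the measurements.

9.5 ÷ 1.2787 × 3995.1 × 8.2599 × 7.981 = 1956656.97264…
Multiplication/division keeps the fewest significant figures: 9.5 → 2 s.f., 1.2787 → 5 s.f., 3995.1 → 5 s.f., 8.2599 → 5 s.f., 7.981 → 4 s.f.; limit is 2.
Rounded to 2 significant figures: 2.0 × 10⁶.

2.0 × 10⁶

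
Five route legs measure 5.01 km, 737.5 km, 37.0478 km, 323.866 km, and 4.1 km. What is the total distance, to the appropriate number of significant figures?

5.01 km + 737.5 km + 37.0478 km + 323.866 km + 4.1 km = 1107.5238 km.
Addition/subtraction keeps the fewest decimal places: 5.01 → 2 decimal places, 737.5 → 1 decimal place, 37.0478 → 4 decimal places, 323.866 → 3 decimal places, 4.1 → 1 decimal place; limit is 1.
Rounded to 1 decimal place: 1.1075 × 10^3 km.

1.1075 × 10^3 km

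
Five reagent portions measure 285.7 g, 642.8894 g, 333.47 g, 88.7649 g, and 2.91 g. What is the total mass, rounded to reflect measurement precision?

285.7 g + 642.8894 g + 333.47 g + 88.7649 g + 2.91 g = 1353.7343 g.
Addition/subtraction keeps the fewest decimal places: 285.7 → 1 decimal place, 642.8894 → 4 decimal places, 333.47 → 2 decimal places, 88.7649 → 4 decimal places, 2.91 → 2 decimal places; limit is 1.
Rounded to 1 decimal place: 1353.7 g.

1353.7 g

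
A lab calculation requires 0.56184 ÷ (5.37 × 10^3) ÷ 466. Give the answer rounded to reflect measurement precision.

2.25 × 10^-7

0.56184 ÷ (5.37 × 10^3) ÷ 466 = 2.24518665931 × 10^-7…
Multiplication/division keeps the fewest significant figures: 0.56184 → 5 s.f., 5.37 × 10^3 → 3 s.f., 466 → 3 s.f.; limit is 3.
Rounded to 3 significant figures: 2.25 × 10^-7.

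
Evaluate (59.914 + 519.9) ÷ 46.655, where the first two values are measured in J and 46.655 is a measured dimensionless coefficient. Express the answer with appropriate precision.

59.914 J + 519.9 J = 579.814 J; the sum is limited to 1 decimal place (4 s.f.).
Carrying full precision, 579.814 ÷ 46.655 = 12.4276926374… J; 46.655 has 5 s.f., so the result keeps min(4, 5) = 4 s.f.
Rounded to 4 significant figures: 12.43 J.

12.43 J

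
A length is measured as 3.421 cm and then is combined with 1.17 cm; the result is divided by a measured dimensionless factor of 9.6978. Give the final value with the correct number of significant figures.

3.421 cm + 1.17 cm = 4.591 cm; the sum is limited to 2 decimal places (3 s.f.).
Carrying full precision, 4.591 ÷ 9.6978 = 0.473406339582… cm; 9.6978 has 5 s.f., so the result keeps min(3, 5) = 3 s.f.
Rounded to 3 significant figures: 0.473 cm.

0.473 cm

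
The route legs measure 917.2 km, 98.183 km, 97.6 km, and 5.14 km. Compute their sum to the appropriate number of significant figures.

917.2 km + 98.183 km + 97.6 km + 5.14 km = 1118.123 km.
Addition/subtraction keeps the fewest decimal places: 917.2 → 1 decimal place, 98.183 → 3 decimal places, 97.6 → 1 decimal place, 5.14 → 2 decimal places; limit is 1.
Rounded to 1 decimal place: 1118.1 km.

1118.1 km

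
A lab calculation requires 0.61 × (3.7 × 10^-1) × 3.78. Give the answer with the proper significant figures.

0.85

0.61 × (3.7 × 10^-1) × 3.78 = 0.853146
Multiplication/division keeps the fewest significant figures: 0.61 → 2 s.f., 3.7 × 10^-1 → 2 s.f., 3.78 → 3 s.f.; limit is 2.
Rounded to 2 significant figures: 0.85.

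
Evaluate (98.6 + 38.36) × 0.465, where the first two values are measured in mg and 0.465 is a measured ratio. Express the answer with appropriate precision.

63.7 mg

98.6 mg + 38.36 mg = 136.96 mg; the sum is limited to 1 decimal place (4 s.f.).
Carrying full precision, 136.96 × 0.465 = 63.6864 mg; 0.465 has 3 s.f., so the result keeps min(4, 3) = 3 s.f.
Rounded to 3 significant figures: 63.7 mg.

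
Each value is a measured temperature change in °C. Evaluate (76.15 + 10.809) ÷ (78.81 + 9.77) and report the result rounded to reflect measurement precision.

76.15 + 10.809 = 86.959, limited to 2 d.p. → 4 s.f.; 78.81 + 9.77 = 88.58, limited to 2 d.p. → 4 s.f.
Carrying full precision, 86.959 ÷ 88.58 = 0.981700158049…; keep min(4, 4) = 4 s.f.
Rounded to 4 significant figures: 0.9817.

0.9817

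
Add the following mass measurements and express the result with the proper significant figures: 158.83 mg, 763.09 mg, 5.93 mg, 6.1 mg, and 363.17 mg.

1297.1 mg

158.83 mg + 763.09 mg + 5.93 mg + 6.1 mg + 363.17 mg = 1297.12 mg.
Addition/subtraction keeps the fewest decimal places: 158.83 → 2 decimal places, 763.09 → 2 decimal places, 5.93 → 2 decimal places, 6.1 → 1 decimal place, 363.17 → 2 decimal places; limit is 1.
Rounded to 1 decimal place: 1297.1 mg.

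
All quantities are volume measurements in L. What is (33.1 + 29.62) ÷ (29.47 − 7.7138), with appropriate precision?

2.88

33.1 + 29.62 = 62.72, limited to 1 d.p. → 3 s.f.; 29.47 − 7.7138 = 21.7562, limited to 2 d.p. → 4 s.f.
Carrying full precision, 62.72 ÷ 21.7562 = 2.88285638117…; keep min(3, 4) = 3 s.f.
Rounded to 3 significant figures: 2.88.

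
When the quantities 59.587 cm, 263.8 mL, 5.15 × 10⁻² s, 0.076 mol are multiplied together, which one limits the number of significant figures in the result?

59.587 cm → 5 s.f.; 263.8 mL → 4 s.f.; 5.15 × 10⁻² s → 3 s.f.; 0.076 mol → 2 s.f.
The fewest is 2 significant figures, from 0.076 mol.

0.076 mol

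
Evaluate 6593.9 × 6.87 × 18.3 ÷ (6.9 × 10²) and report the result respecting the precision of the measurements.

6593.9 × 6.87 × 18.3 ÷ (6.9 × 10²) = 1201.43724913…
Multiplication/division keeps the fewest significant figures: 6593.9 → 5 s.f., 6.87 → 3 s.f., 18.3 → 3 s.f., 6.9 × 10² → 2 s.f.; limit is 2.
Rounded to 2 significant figures: 1.2 × 10³.

1.2 × 10³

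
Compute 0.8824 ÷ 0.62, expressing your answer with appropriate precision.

0.8824 ÷ 0.62 = 1.42322580645…
Multiplication/division keeps the fewest significant figures: 0.8824 → 4 s.f., 0.62 → 2 s.f.; limit is 2.
Rounded to 2 significant figures: 1.4.

1.4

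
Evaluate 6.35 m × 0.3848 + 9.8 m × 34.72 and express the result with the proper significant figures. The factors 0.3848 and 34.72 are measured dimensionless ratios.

3.4 × 10^2 m

6.35 × 0.3848 = 2.44348 → 2.44 m (3 s.f., last digit at the 10^-2 place).
9.8 × 34.72 = 340.256 → 3.4 × 10^2 m (2 s.f., last digit at the 10^1 place).
Sum: 342.69948 m; keep the coarser place, 10^1.
Result: 3.4 × 10^2 m.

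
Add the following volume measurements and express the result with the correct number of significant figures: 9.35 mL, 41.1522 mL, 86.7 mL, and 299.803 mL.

437.0 mL

9.35 mL + 41.1522 mL + 86.7 mL + 299.803 mL = 437.0052 mL.
Addition/subtraction keeps the fewest decimal places: 9.35 → 2 decimal places, 41.1522 → 4 decimal places, 86.7 → 1 decimal place, 299.803 → 3 decimal places; limit is 1.
Rounded to 1 decimal place: 437.0 mL.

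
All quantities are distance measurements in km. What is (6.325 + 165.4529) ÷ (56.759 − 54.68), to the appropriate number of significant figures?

6.325 + 165.4529 = 171.7779, limited to 3 d.p. → 6 s.f.; 56.759 − 54.68 = 2.079, limited to 2 d.p. → 3 s.f.
Carrying full precision, 171.7779 ÷ 2.079 = 82.6252525253…; keep min(6, 3) = 3 s.f.
Rounded to 3 significant figures: 82.6.

82.6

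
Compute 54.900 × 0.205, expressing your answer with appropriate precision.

54.900 × 0.205 = 11.2545
Multiplication/division keeps the fewest significant figures: 54.900 → 5 s.f., 0.205 → 3 s.f.; limit is 3.
Rounded to 3 significant figures: 11.3.

11.3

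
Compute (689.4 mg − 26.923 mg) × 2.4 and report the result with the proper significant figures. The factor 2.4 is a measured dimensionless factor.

1.6 × 10³ mg

689.4 mg − 26.923 mg = 662.477 mg; the difference is limited to 1 decimal place (4 s.f.).
Carrying full precision, 662.477 × 2.4 = 1589.9448 mg; 2.4 has 2 s.f., so the result keeps min(4, 2) = 2 s.f.
Rounded to 2 significant figures: 1.6 × 10³ mg.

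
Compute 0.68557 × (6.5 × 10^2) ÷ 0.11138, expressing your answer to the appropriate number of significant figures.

0.68557 × (6.5 × 10^2) ÷ 0.11138 = 4000.90231639…
Multiplication/division keeps the fewest significant figures: 0.68557 → 5 s.f., 6.5 × 10^2 → 2 s.f., 0.11138 → 5 s.f.; limit is 2.
Rounded to 2 significant figures: 4.0 × 10^3.

4.0 × 10^3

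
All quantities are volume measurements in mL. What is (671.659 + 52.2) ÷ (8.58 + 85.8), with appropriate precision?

671.659 + 52.2 = 723.859, limited to 1 d.p. → 4 s.f.; 8.58 + 85.8 = 94.38, limited to 1 d.p. → 3 s.f.
Carrying full precision, 723.859 ÷ 94.38 = 7.66962280144…; keep min(4, 3) = 3 s.f.
Rounded to 3 significant figures: 7.67.

7.67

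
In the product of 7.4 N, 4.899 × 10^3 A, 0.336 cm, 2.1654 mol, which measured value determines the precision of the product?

7.4 N

7.4 N → 2 s.f.; 4.899 × 10^3 A → 4 s.f.; 0.336 cm → 3 s.f.; 2.1654 mol → 5 s.f.
The fewest is 2 significant figures, from 7.4 N.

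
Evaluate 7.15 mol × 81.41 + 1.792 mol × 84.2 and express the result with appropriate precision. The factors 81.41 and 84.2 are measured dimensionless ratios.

7.15 × 81.41 = 582.0815 → 582 mol (3 s.f., last digit at the 10^0 place).
1.792 × 84.2 = 150.8864 → 151 mol (3 s.f., last digit at the 10^0 place).
Sum: 732.9679 mol; keep the coarser place, 10^0.
Result: 733 mol.

733 mol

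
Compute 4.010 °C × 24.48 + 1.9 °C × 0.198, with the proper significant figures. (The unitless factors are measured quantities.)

98.54 °C

4.010 × 24.48 = 98.1648 → 98.16 °C (4 s.f., last digit at the 10^-2 place).
1.9 × 0.198 = 0.3762 → 0.38 °C (2 s.f., last digit at the 10^-2 place).
Sum: 98.541 °C; keep the coarser place, 10^-2.
Result: 98.54 °C.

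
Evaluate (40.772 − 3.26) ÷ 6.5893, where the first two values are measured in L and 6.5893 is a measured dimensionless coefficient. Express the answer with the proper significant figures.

40.772 L − 3.26 L = 37.512 L; the difference is limited to 2 decimal places (4 s.f.).
Carrying full precision, 37.512 ÷ 6.5893 = 5.69286570652… L; 6.5893 has 5 s.f., so the result keeps min(4, 5) = 4 s.f.
Rounded to 4 significant figures: 5.693 L.

5.693 L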